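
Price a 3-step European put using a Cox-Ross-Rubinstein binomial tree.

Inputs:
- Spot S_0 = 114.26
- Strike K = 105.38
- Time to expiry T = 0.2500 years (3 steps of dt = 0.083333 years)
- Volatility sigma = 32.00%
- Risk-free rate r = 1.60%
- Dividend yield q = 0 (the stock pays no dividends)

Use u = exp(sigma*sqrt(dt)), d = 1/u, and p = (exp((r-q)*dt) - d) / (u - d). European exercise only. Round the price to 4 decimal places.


dt = T/N = 0.083333
u = exp(sigma*sqrt(dt)) = 1.096777; d = 1/u = 0.911762
p = (exp((r-q)*dt) - d) / (u - d) = 0.484134
Discount per step: exp(-r*dt) = 0.998668
Stock lattice S(k, i) with i counting down-moves:
  k=0: S(0,0) = 114.2600
  k=1: S(1,0) = 125.3178; S(1,1) = 104.1780
  k=2: S(2,0) = 137.4457; S(2,1) = 114.2600; S(2,2) = 94.9855
  k=3: S(3,0) = 150.7473; S(3,1) = 125.3178; S(3,2) = 104.1780; S(3,3) = 86.6042
Terminal payoffs V(N, i) = max(K - S_T, 0):
  V(3,0) = 0.000000; V(3,1) = 0.000000; V(3,2) = 1.202048; V(3,3) = 18.775790
Backward induction: V(k, i) = exp(-r*dt) * [p * V(k+1, i) + (1-p) * V(k+1, i+1)].
  V(2,0) = exp(-r*dt) * [p*0.000000 + (1-p)*0.000000] = 0.000000
  V(2,1) = exp(-r*dt) * [p*0.000000 + (1-p)*1.202048] = 0.619270
  V(2,2) = exp(-r*dt) * [p*1.202048 + (1-p)*18.775790] = 10.254066
  V(1,0) = exp(-r*dt) * [p*0.000000 + (1-p)*0.619270] = 0.319035
  V(1,1) = exp(-r*dt) * [p*0.619270 + (1-p)*10.254066] = 5.582088
  V(0,0) = exp(-r*dt) * [p*0.319035 + (1-p)*5.582088] = 3.030023

Answer: Price = V(0,0) = 3.0300


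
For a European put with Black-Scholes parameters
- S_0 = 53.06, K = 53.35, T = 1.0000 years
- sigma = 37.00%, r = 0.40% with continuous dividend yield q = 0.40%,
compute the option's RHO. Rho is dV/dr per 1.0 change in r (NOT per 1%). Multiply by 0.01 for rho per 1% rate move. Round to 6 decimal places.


d1 = 0.1702685702; d2 = -0.1997314298
phi(d1) = 0.3932010477; exp(-qT) = 0.9960079893; exp(-rT) = 0.9960079893
N(-d2) = 0.5791546842
Rho = -K*T*exp(-rT)*N(-d2) = -53.3500 * 1.0000 * 0.9960079893 * 0.5791546842 = -30.774558

Answer: Rho = -30.774558


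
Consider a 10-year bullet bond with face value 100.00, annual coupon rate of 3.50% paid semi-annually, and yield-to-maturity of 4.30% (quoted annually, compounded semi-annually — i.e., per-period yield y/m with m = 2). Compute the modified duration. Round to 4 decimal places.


Coupon per period c = face * coupon_rate / m = 1.750000
Periods per year m = 2; per-period yield y/m = 0.021500
Number of cashflows N = 20
Cashflows (t years, CF_t, discount factor 1/(1+y/m)^(m*t), PV):
  t = 0.5000: CF_t = 1.750000, DF = 0.978953, PV = 1.713167
  t = 1.0000: CF_t = 1.750000, DF = 0.958348, PV = 1.677109
  t = 1.5000: CF_t = 1.750000, DF = 0.938177, PV = 1.641810
  t = 2.0000: CF_t = 1.750000, DF = 0.918431, PV = 1.607254
  t = 2.5000: CF_t = 1.750000, DF = 0.899100, PV = 1.573426
  t = 3.0000: CF_t = 1.750000, DF = 0.880177, PV = 1.540309
  t = 3.5000: CF_t = 1.750000, DF = 0.861651, PV = 1.507889
  t = 4.0000: CF_t = 1.750000, DF = 0.843515, PV = 1.476152
  t = 4.5000: CF_t = 1.750000, DF = 0.825762, PV = 1.445083
  t = 5.0000: CF_t = 1.750000, DF = 0.808381, PV = 1.414667
  t = 5.5000: CF_t = 1.750000, DF = 0.791367, PV = 1.384892
  t = 6.0000: CF_t = 1.750000, DF = 0.774711, PV = 1.355744
  t = 6.5000: CF_t = 1.750000, DF = 0.758405, PV = 1.327209
  t = 7.0000: CF_t = 1.750000, DF = 0.742442, PV = 1.299274
  t = 7.5000: CF_t = 1.750000, DF = 0.726816, PV = 1.271928
  t = 8.0000: CF_t = 1.750000, DF = 0.711518, PV = 1.245157
  t = 8.5000: CF_t = 1.750000, DF = 0.696543, PV = 1.218950
  t = 9.0000: CF_t = 1.750000, DF = 0.681882, PV = 1.193294
  t = 9.5000: CF_t = 1.750000, DF = 0.667530, PV = 1.168178
  t = 10.0000: CF_t = 101.750000, DF = 0.653480, PV = 66.491633
Price P = sum_t PV_t = 93.553124
First compute Macaulay numerator sum_t t * PV_t:
  t * PV_t at t = 0.5000: 0.856583
  t * PV_t at t = 1.0000: 1.677109
  t * PV_t at t = 1.5000: 2.462715
  t * PV_t at t = 2.0000: 3.214508
  t * PV_t at t = 2.5000: 3.933564
  t * PV_t at t = 3.0000: 4.620927
  t * PV_t at t = 3.5000: 5.277612
  t * PV_t at t = 4.0000: 5.904608
  t * PV_t at t = 4.5000: 6.502872
  t * PV_t at t = 5.0000: 7.073337
  t * PV_t at t = 5.5000: 7.616907
  t * PV_t at t = 6.0000: 8.134462
  t * PV_t at t = 6.5000: 8.626857
  t * PV_t at t = 7.0000: 9.094920
  t * PV_t at t = 7.5000: 9.539459
  t * PV_t at t = 8.0000: 9.961256
  t * PV_t at t = 8.5000: 10.361071
  t * PV_t at t = 9.0000: 10.739644
  t * PV_t at t = 9.5000: 11.097690
  t * PV_t at t = 10.0000: 664.916329
Macaulay duration D = 791.612432 / 93.553124 = 8.461635
Modified duration = D / (1 + y/m) = 8.461635 / (1 + 0.021500) = 8.283539

Answer: Modified duration = 8.2835


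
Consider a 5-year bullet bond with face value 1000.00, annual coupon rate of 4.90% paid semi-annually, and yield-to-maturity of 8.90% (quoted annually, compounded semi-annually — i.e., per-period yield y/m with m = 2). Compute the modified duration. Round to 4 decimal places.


Answer: Modified duration = 4.2498

Derivation:
Coupon per period c = face * coupon_rate / m = 24.500000
Periods per year m = 2; per-period yield y/m = 0.044500
Number of cashflows N = 10
Cashflows (t years, CF_t, discount factor 1/(1+y/m)^(m*t), PV):
  t = 0.5000: CF_t = 24.500000, DF = 0.957396, PV = 23.456199
  t = 1.0000: CF_t = 24.500000, DF = 0.916607, PV = 22.456868
  t = 1.5000: CF_t = 24.500000, DF = 0.877556, PV = 21.500113
  t = 2.0000: CF_t = 24.500000, DF = 0.840168, PV = 20.584120
  t = 2.5000: CF_t = 24.500000, DF = 0.804374, PV = 19.707152
  t = 3.0000: CF_t = 24.500000, DF = 0.770104, PV = 18.867546
  t = 3.5000: CF_t = 24.500000, DF = 0.737294, PV = 18.063711
  t = 4.0000: CF_t = 24.500000, DF = 0.705883, PV = 17.294122
  t = 4.5000: CF_t = 24.500000, DF = 0.675809, PV = 16.557322
  t = 5.0000: CF_t = 1024.500000, DF = 0.647017, PV = 662.868711
Price P = sum_t PV_t = 841.355865
First compute Macaulay numerator sum_t t * PV_t:
  t * PV_t at t = 0.5000: 11.728100
  t * PV_t at t = 1.0000: 22.456868
  t * PV_t at t = 1.5000: 32.250170
  t * PV_t at t = 2.0000: 41.168240
  t * PV_t at t = 2.5000: 49.267880
  t * PV_t at t = 3.0000: 56.602638
  t * PV_t at t = 3.5000: 63.222988
  t * PV_t at t = 4.0000: 69.176490
  t * PV_t at t = 4.5000: 74.507947
  t * PV_t at t = 5.0000: 3314.343554
Macaulay duration D = 3734.724875 / 841.355865 = 4.438936
Modified duration = D / (1 + y/m) = 4.438936 / (1 + 0.044500) = 4.249819


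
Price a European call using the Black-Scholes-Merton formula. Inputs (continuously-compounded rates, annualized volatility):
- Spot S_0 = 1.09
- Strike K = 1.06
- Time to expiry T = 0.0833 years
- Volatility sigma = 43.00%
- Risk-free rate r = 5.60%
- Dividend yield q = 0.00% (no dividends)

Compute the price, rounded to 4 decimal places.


Answer: Price = 0.0723

Derivation:
d1 = (ln(S/K) + (r - q + 0.5*sigma^2) * T) / (sigma * sqrt(T)) = 0.32451970
d2 = d1 - sigma * sqrt(T) = 0.20041422
exp(-rT) = 0.99534606; exp(-qT) = 1.00000000
C = S_0 * exp(-qT) * N(d1) - K * exp(-rT) * N(d2)
N(d1) = 0.62722770; N(d2) = 0.57942168
C = 1.0900 * 1.00000000 * 0.62722770 - 1.0600 * 0.99534606 * 0.57942168 = 0.0723


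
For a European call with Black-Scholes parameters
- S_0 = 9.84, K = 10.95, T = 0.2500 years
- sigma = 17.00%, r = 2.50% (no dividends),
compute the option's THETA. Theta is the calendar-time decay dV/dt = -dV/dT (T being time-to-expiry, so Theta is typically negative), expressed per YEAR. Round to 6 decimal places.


Answer: Theta = -0.377821

Derivation:
d1 = -1.1414264141; d2 = -1.2264264141
phi(d1) = 0.2079691219; exp(-qT) = 1.0000000000; exp(-rT) = 0.9937694906
Theta = -S*exp(-qT)*phi(d1)*sigma/(2*sqrt(T)) - r*K*exp(-rT)*N(d2) + q*S*exp(-qT)*N(d1)
N(d1) = 0.1268462589; N(d2) = 0.1100191255; sqrt(T) = 0.5000000000
Term 1 = -9.8400 * 1.0000000000 * 0.2079691219 * 0.1700 / (2 * 0.5000000000) = -0.3478907471
Term 2 = -0.0250 * 10.9500 * 0.9937694906 * 0.1100191255 = -0.0299300868
Term 3 = 0 (no dividend yield, q = 0)
Theta = -0.3478907471 + (-0.0299300868) + (0.0000000000) = -0.377821


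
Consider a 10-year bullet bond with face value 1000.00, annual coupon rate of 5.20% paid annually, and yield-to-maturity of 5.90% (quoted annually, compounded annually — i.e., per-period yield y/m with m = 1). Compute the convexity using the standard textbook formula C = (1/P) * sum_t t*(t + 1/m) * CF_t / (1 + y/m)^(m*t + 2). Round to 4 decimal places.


Coupon per period c = face * coupon_rate / m = 52.000000
Periods per year m = 1; per-period yield y/m = 0.059000
Number of cashflows N = 10
Cashflows (t years, CF_t, discount factor 1/(1+y/m)^(m*t), PV):
  t = 1.0000: CF_t = 52.000000, DF = 0.944287, PV = 49.102927
  t = 2.0000: CF_t = 52.000000, DF = 0.891678, PV = 46.367259
  t = 3.0000: CF_t = 52.000000, DF = 0.842000, PV = 43.784003
  t = 4.0000: CF_t = 52.000000, DF = 0.795090, PV = 41.344667
  t = 5.0000: CF_t = 52.000000, DF = 0.750793, PV = 39.041235
  t = 6.0000: CF_t = 52.000000, DF = 0.708964, PV = 36.866133
  t = 7.0000: CF_t = 52.000000, DF = 0.669466, PV = 34.812212
  t = 8.0000: CF_t = 52.000000, DF = 0.632168, PV = 32.872722
  t = 9.0000: CF_t = 52.000000, DF = 0.596948, PV = 31.041286
  t = 10.0000: CF_t = 1052.000000, DF = 0.563690, PV = 593.001974
Price P = sum_t PV_t = 948.234417
Convexity numerator sum_t t*(t + 1/m) * CF_t / (1+y/m)^(m*t + 2):
  t = 1.0000: term = 87.568006
  t = 2.0000: term = 248.068005
  t = 3.0000: term = 468.494815
  t = 4.0000: term = 737.322656
  t = 5.0000: term = 1044.366368
  t = 6.0000: term = 1380.654311
  t = 7.0000: term = 1738.312006
  t = 8.0000: term = 2110.455693
  t = 9.0000: term = 2491.095011
  t = 10.0000: term = 58164.353291
Convexity = (1/P) * sum = 68470.690160 / 948.234417 = 72.208611

Answer: Convexity = 72.2086


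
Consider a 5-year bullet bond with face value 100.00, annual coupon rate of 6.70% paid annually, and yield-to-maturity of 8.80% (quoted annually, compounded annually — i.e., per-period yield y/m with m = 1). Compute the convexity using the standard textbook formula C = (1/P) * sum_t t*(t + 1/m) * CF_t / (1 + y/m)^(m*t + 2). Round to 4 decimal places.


Answer: Convexity = 21.2043

Derivation:
Coupon per period c = face * coupon_rate / m = 6.700000
Periods per year m = 1; per-period yield y/m = 0.088000
Number of cashflows N = 5
Cashflows (t years, CF_t, discount factor 1/(1+y/m)^(m*t), PV):
  t = 1.0000: CF_t = 6.700000, DF = 0.919118, PV = 6.158088
  t = 2.0000: CF_t = 6.700000, DF = 0.844777, PV = 5.660008
  t = 3.0000: CF_t = 6.700000, DF = 0.776450, PV = 5.202213
  t = 4.0000: CF_t = 6.700000, DF = 0.713649, PV = 4.781446
  t = 5.0000: CF_t = 106.700000, DF = 0.655927, PV = 69.987413
Price P = sum_t PV_t = 91.789168
Convexity numerator sum_t t*(t + 1/m) * CF_t / (1+y/m)^(m*t + 2):
  t = 1.0000: term = 10.404426
  t = 2.0000: term = 28.688674
  t = 3.0000: term = 52.736533
  t = 4.0000: term = 80.785130
  t = 5.0000: term = 1773.713235
Convexity = (1/P) * sum = 1946.327997 / 91.789168 = 21.204332


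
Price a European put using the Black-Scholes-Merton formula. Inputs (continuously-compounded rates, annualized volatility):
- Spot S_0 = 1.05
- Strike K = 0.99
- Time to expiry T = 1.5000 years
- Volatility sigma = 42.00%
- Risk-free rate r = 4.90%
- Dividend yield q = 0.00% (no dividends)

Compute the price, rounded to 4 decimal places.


d1 = (ln(S/K) + (r - q + 0.5*sigma^2) * T) / (sigma * sqrt(T)) = 0.51447158
d2 = d1 - sigma * sqrt(T) = 0.00007873
exp(-rT) = 0.92913615; exp(-qT) = 1.00000000
P = K * exp(-rT) * N(-d2) - S_0 * exp(-qT) * N(-d1)
N(-d1) = 0.30346116; N(-d2) = 0.49996859
P = 0.9900 * 0.92913615 * 0.49996859 - 1.0500 * 1.00000000 * 0.30346116 = 0.1413

Answer: Price = 0.1413


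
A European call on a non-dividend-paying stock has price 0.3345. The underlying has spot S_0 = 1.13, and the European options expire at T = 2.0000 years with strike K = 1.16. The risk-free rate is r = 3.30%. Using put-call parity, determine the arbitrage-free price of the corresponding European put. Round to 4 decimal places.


Answer: Put price = 0.2904

Derivation:
Put-call parity: C - P = S_0 * exp(-qT) - K * exp(-rT).
S_0 * exp(-qT) = 1.1300 * 1.00000000 = 1.13000000
K * exp(-rT) = 1.1600 * 0.93613086 = 1.08591180
P = C - S*exp(-qT) + K*exp(-rT)
P = 0.3345 - 1.13000000 + 1.08591180 = 0.2904


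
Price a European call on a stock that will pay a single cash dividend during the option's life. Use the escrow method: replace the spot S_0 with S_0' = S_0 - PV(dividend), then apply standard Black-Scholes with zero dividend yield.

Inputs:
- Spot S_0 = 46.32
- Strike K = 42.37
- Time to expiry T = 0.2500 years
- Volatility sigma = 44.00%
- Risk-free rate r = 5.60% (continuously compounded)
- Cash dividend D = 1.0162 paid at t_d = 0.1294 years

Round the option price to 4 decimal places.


Answer: Price = 5.8345

Derivation:
PV(D) = D * exp(-r * t_d) = 1.0162 * 0.99277979 = 1.00886282
S_0' = S_0 - PV(D) = 46.3200 - 1.00886282 = 45.31113718
d1 = (ln(S_0'/K) + (r + sigma^2/2)*T) / (sigma*sqrt(T)) = 0.47869223
d2 = d1 - sigma*sqrt(T) = 0.25869223
exp(-rT) = 0.98609754
N(d1) = 0.68392120; N(d2) = 0.60206364
C = S_0' * N(d1) - K * exp(-rT) * N(d2) = 45.31113718 * 0.68392120 - 42.3700 * 0.98609754 * 0.60206364 = 5.8345


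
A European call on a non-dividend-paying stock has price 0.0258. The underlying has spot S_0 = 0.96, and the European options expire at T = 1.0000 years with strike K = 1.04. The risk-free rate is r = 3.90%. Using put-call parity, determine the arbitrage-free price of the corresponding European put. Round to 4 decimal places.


Put-call parity: C - P = S_0 * exp(-qT) - K * exp(-rT).
S_0 * exp(-qT) = 0.9600 * 1.00000000 = 0.96000000
K * exp(-rT) = 1.0400 * 0.96175071 = 1.00022074
P = C - S*exp(-qT) + K*exp(-rT)
P = 0.0258 - 0.96000000 + 1.00022074 = 0.0660

Answer: Put price = 0.0660


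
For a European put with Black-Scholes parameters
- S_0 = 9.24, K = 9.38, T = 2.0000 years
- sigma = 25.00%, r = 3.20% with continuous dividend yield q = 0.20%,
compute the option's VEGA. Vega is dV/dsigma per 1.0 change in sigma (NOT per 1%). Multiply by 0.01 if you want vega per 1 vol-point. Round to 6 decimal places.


d1 = 0.3039487825; d2 = -0.0496046080
phi(d1) = 0.3809333078; exp(-qT) = 0.9960079893; exp(-rT) = 0.9380049995
Vega = S * exp(-qT) * phi(d1) * sqrt(T) = 9.2400 * 0.9960079893 * 0.3809333078 * 1.4142135624 = 4.957911

Answer: Vega = 4.957911


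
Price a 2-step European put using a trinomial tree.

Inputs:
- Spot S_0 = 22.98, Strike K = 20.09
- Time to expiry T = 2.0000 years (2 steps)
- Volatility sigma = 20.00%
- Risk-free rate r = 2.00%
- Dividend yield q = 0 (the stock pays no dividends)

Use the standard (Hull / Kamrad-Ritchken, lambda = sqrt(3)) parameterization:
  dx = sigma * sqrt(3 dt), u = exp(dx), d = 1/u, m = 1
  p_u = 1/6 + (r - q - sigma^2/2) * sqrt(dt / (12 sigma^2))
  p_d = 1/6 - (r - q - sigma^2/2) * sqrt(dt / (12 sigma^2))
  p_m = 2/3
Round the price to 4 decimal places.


Answer: Price = V(0,0) = 1.0489

Derivation:
dt = T/N = 1.000000; dx = sigma*sqrt(3*dt) = 0.346410
u = exp(dx) = 1.413982; d = 1/u = 0.707222
p_u = 0.166667, p_m = 0.666667, p_d = 0.166667
Discount per step: exp(-r*dt) = 0.980199
Stock lattice S(k, j) with j the centered position index:
  k=0: S(0,+0) = 22.9800
  k=1: S(1,-1) = 16.2520; S(1,+0) = 22.9800; S(1,+1) = 32.4933
  k=2: S(2,-2) = 11.4938; S(2,-1) = 16.2520; S(2,+0) = 22.9800; S(2,+1) = 32.4933; S(2,+2) = 45.9450
Terminal payoffs V(N, j) = max(K - S_T, 0):
  V(2,-2) = 8.596244; V(2,-1) = 3.838030; V(2,+0) = 0.000000; V(2,+1) = 0.000000; V(2,+2) = 0.000000
Backward induction: V(k, j) = exp(-r*dt) * [p_u * V(k+1, j+1) + p_m * V(k+1, j) + p_d * V(k+1, j-1)]
  V(1,-1) = exp(-r*dt) * [p_u*0.000000 + p_m*3.838030 + p_d*8.596244] = 3.912359
  V(1,+0) = exp(-r*dt) * [p_u*0.000000 + p_m*0.000000 + p_d*3.838030] = 0.627005
  V(1,+1) = exp(-r*dt) * [p_u*0.000000 + p_m*0.000000 + p_d*0.000000] = 0.000000
  V(0,+0) = exp(-r*dt) * [p_u*0.000000 + p_m*0.627005 + p_d*3.912359] = 1.048875


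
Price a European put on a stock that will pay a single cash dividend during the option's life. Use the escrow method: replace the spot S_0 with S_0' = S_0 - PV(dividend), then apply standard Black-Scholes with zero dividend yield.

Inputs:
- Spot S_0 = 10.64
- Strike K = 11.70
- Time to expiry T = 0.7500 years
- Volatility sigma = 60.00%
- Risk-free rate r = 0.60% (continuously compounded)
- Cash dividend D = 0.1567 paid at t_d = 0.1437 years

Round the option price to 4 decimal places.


PV(D) = D * exp(-r * t_d) = 0.1567 * 0.99913817 = 0.15656495
S_0' = S_0 - PV(D) = 10.6400 - 0.15656495 = 10.48343505
d1 = (ln(S_0'/K) + (r + sigma^2/2)*T) / (sigma*sqrt(T)) = 0.05717222
d2 = d1 - sigma*sqrt(T) = -0.46244303
exp(-rT) = 0.99551011
N(-d1) = 0.47720400; N(-d2) = 0.67811817
P = K * exp(-rT) * N(-d2) - S_0' * N(-d1) = 11.7000 * 0.99551011 * 0.67811817 - 10.48343505 * 0.47720400 = 2.8956

Answer: Price = 2.8956


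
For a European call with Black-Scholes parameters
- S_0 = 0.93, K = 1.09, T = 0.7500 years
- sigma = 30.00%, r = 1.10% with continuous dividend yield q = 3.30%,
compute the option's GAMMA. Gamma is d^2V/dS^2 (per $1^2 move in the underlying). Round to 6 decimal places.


Answer: Gamma = 1.388725

Derivation:
d1 = -0.5446275535; d2 = -0.8044351746
phi(d1) = 0.3439537359; exp(-qT) = 0.9755537700; exp(-rT) = 0.9917839379
Gamma = exp(-qT) * phi(d1) / (S * sigma * sqrt(T)) = 0.9755537700 * 0.3439537359 / (0.9300 * 0.3000 * 0.8660254038) = 1.388725


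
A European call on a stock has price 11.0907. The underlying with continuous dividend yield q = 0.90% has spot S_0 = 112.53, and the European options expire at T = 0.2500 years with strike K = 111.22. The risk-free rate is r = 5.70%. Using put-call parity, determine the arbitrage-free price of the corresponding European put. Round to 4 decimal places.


Answer: Put price = 8.4600

Derivation:
Put-call parity: C - P = S_0 * exp(-qT) - K * exp(-rT).
S_0 * exp(-qT) = 112.5300 * 0.99775253 = 112.27709213
K * exp(-rT) = 111.2200 * 0.98585105 = 109.64635386
P = C - S*exp(-qT) + K*exp(-rT)
P = 11.0907 - 112.27709213 + 109.64635386 = 8.4600


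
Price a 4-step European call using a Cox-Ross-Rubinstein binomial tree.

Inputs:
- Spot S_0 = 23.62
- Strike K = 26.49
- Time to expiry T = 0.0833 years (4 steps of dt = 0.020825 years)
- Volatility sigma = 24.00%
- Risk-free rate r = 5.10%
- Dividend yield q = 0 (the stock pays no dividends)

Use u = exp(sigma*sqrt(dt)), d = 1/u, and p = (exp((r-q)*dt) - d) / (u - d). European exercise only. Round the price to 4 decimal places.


Answer: Price = V(0,0) = 0.0420

Derivation:
dt = T/N = 0.020825
u = exp(sigma*sqrt(dt)) = 1.035241; d = 1/u = 0.965959
p = (exp((r-q)*dt) - d) / (u - d) = 0.506680
Discount per step: exp(-r*dt) = 0.998938
Stock lattice S(k, i) with i counting down-moves:
  k=0: S(0,0) = 23.6200
  k=1: S(1,0) = 24.4524; S(1,1) = 22.8159
  k=2: S(2,0) = 25.3141; S(2,1) = 23.6200; S(2,2) = 22.0393
  k=3: S(3,0) = 26.2062; S(3,1) = 24.4524; S(3,2) = 22.8159; S(3,3) = 21.2890
  k=4: S(4,0) = 27.1297; S(4,1) = 25.3141; S(4,2) = 23.6200; S(4,3) = 22.0393; S(4,4) = 20.5643
Terminal payoffs V(N, i) = max(S_T - K, 0):
  V(4,0) = 0.639730; V(4,1) = 0.000000; V(4,2) = 0.000000; V(4,3) = 0.000000; V(4,4) = 0.000000
Backward induction: V(k, i) = exp(-r*dt) * [p * V(k+1, i) + (1-p) * V(k+1, i+1)].
  V(3,0) = exp(-r*dt) * [p*0.639730 + (1-p)*0.000000] = 0.323794
  V(3,1) = exp(-r*dt) * [p*0.000000 + (1-p)*0.000000] = 0.000000
  V(3,2) = exp(-r*dt) * [p*0.000000 + (1-p)*0.000000] = 0.000000
  V(3,3) = exp(-r*dt) * [p*0.000000 + (1-p)*0.000000] = 0.000000
  V(2,0) = exp(-r*dt) * [p*0.323794 + (1-p)*0.000000] = 0.163886
  V(2,1) = exp(-r*dt) * [p*0.000000 + (1-p)*0.000000] = 0.000000
  V(2,2) = exp(-r*dt) * [p*0.000000 + (1-p)*0.000000] = 0.000000
  V(1,0) = exp(-r*dt) * [p*0.163886 + (1-p)*0.000000] = 0.082950
  V(1,1) = exp(-r*dt) * [p*0.000000 + (1-p)*0.000000] = 0.000000
  V(0,0) = exp(-r*dt) * [p*0.082950 + (1-p)*0.000000] = 0.041984


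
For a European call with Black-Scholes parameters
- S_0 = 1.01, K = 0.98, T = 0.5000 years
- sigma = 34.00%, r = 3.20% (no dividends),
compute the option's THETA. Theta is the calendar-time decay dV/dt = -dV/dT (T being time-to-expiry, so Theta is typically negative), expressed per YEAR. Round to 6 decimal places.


d1 = 0.3121794838; d2 = 0.0717631782
phi(d1) = 0.3799686429; exp(-qT) = 1.0000000000; exp(-rT) = 0.9841273201
Theta = -S*exp(-qT)*phi(d1)*sigma/(2*sqrt(T)) - r*K*exp(-rT)*N(d2) + q*S*exp(-qT)*N(d1)
N(d1) = 0.6225479384; N(d2) = 0.5286048116; sqrt(T) = 0.7071067812
Term 1 = -1.0100 * 1.0000000000 * 0.3799686429 * 0.3400 / (2 * 0.7071067812) = -0.0922641639
Term 2 = -0.0320 * 0.9800 * 0.9841273201 * 0.5286048116 = -0.0163139247
Term 3 = 0 (no dividend yield, q = 0)
Theta = -0.0922641639 + (-0.0163139247) + (0.0000000000) = -0.108578

Answer: Theta = -0.108578


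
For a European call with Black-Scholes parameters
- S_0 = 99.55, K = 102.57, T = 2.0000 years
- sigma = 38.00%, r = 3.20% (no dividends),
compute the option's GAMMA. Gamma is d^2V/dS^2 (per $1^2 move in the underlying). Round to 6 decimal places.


Answer: Gamma = 0.007057

Derivation:
d1 = 0.3321811592; d2 = -0.2052199945
phi(d1) = 0.3775279420; exp(-qT) = 1.0000000000; exp(-rT) = 0.9380049995
Gamma = exp(-qT) * phi(d1) / (S * sigma * sqrt(T)) = 1.0000000000 * 0.3775279420 / (99.5500 * 0.3800 * 1.4142135624) = 0.007057


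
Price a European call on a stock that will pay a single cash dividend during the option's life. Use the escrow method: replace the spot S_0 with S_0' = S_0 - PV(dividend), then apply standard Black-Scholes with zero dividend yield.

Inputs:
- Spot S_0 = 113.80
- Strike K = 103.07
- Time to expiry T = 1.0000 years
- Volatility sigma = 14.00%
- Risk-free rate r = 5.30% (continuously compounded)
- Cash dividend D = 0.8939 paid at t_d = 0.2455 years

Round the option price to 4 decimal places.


Answer: Price = 16.3225

Derivation:
PV(D) = D * exp(-r * t_d) = 0.8939 * 0.98707278 = 0.88234436
S_0' = S_0 - PV(D) = 113.8000 - 0.88234436 = 112.91765564
d1 = (ln(S_0'/K) + (r + sigma^2/2)*T) / (sigma*sqrt(T)) = 1.10036052
d2 = d1 - sigma*sqrt(T) = 0.96036052
exp(-rT) = 0.94838001
N(d1) = 0.86441246; N(d2) = 0.83156310
C = S_0' * N(d1) - K * exp(-rT) * N(d2) = 112.91765564 * 0.86441246 - 103.0700 * 0.94838001 * 0.83156310 = 16.3225


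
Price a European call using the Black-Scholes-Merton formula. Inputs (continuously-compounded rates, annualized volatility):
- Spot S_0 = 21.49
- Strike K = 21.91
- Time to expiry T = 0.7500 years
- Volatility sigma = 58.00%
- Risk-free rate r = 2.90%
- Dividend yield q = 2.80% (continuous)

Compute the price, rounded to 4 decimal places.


Answer: Price = 4.0173

Derivation:
d1 = (ln(S/K) + (r - q + 0.5*sigma^2) * T) / (sigma * sqrt(T)) = 0.21410648
d2 = d1 - sigma * sqrt(T) = -0.28818826
exp(-rT) = 0.97848483; exp(-qT) = 0.97921896
C = S_0 * exp(-qT) * N(d1) - K * exp(-rT) * N(d2)
N(d1) = 0.58476799; N(d2) = 0.38660132
C = 21.4900 * 0.97921896 * 0.58476799 - 21.9100 * 0.97848483 * 0.38660132 = 4.0173


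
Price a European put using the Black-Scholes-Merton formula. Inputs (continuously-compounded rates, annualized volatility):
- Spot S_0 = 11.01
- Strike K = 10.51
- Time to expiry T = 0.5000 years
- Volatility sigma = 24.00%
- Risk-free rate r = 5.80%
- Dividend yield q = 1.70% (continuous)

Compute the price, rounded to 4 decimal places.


d1 = (ln(S/K) + (r - q + 0.5*sigma^2) * T) / (sigma * sqrt(T)) = 0.47951719
d2 = d1 - sigma * sqrt(T) = 0.30981156
exp(-rT) = 0.97141646; exp(-qT) = 0.99153602
P = K * exp(-rT) * N(-d2) - S_0 * exp(-qT) * N(-d1)
N(-d1) = 0.31578537; N(-d2) = 0.37835213
P = 10.5100 * 0.97141646 * 0.37835213 - 11.0100 * 0.99153602 * 0.31578537 = 0.4154

Answer: Price = 0.4154


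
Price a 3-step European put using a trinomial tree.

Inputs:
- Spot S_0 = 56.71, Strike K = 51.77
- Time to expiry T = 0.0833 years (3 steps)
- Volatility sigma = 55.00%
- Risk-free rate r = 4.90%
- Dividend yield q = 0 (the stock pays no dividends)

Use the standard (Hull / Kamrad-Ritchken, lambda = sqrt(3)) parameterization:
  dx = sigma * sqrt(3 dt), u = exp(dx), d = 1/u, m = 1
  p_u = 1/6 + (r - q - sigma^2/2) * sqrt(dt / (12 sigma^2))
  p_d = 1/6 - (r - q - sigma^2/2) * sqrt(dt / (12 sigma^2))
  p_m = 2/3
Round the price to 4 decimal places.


dt = T/N = 0.027767; dx = sigma*sqrt(3*dt) = 0.158740
u = exp(dx) = 1.172033; d = 1/u = 0.853219
p_u = 0.157724, p_m = 0.666667, p_d = 0.175609
Discount per step: exp(-r*dt) = 0.998640
Stock lattice S(k, j) with j the centered position index:
  k=0: S(0,+0) = 56.7100
  k=1: S(1,-1) = 48.3860; S(1,+0) = 56.7100; S(1,+1) = 66.4660
  k=2: S(2,-2) = 41.2839; S(2,-1) = 48.3860; S(2,+0) = 56.7100; S(2,+1) = 66.4660; S(2,+2) = 77.9003
  k=3: S(3,-3) = 35.2241; S(3,-2) = 41.2839; S(3,-1) = 48.3860; S(3,+0) = 56.7100; S(3,+1) = 66.4660; S(3,+2) = 77.9003; S(3,+3) = 91.3017
Terminal payoffs V(N, j) = max(K - S_T, 0):
  V(3,-3) = 16.545852; V(3,-2) = 10.486148; V(3,-1) = 3.383977; V(3,+0) = 0.000000; V(3,+1) = 0.000000; V(3,+2) = 0.000000; V(3,+3) = 0.000000
Backward induction: V(k, j) = exp(-r*dt) * [p_u * V(k+1, j+1) + p_m * V(k+1, j) + p_d * V(k+1, j-1)]
  V(2,-2) = exp(-r*dt) * [p_u*3.383977 + p_m*10.486148 + p_d*16.545852] = 10.415926
  V(2,-1) = exp(-r*dt) * [p_u*0.000000 + p_m*3.383977 + p_d*10.486148] = 4.091880
  V(2,+0) = exp(-r*dt) * [p_u*0.000000 + p_m*0.000000 + p_d*3.383977] = 0.593450
  V(2,+1) = exp(-r*dt) * [p_u*0.000000 + p_m*0.000000 + p_d*0.000000] = 0.000000
  V(2,+2) = exp(-r*dt) * [p_u*0.000000 + p_m*0.000000 + p_d*0.000000] = 0.000000
  V(1,-1) = exp(-r*dt) * [p_u*0.593450 + p_m*4.091880 + p_d*10.415926] = 4.644333
  V(1,+0) = exp(-r*dt) * [p_u*0.000000 + p_m*0.593450 + p_d*4.091880] = 1.112691
  V(1,+1) = exp(-r*dt) * [p_u*0.000000 + p_m*0.000000 + p_d*0.593450] = 0.104074
  V(0,+0) = exp(-r*dt) * [p_u*0.104074 + p_m*1.112691 + p_d*4.644333] = 1.571658

Answer: Price = V(0,0) = 1.5717


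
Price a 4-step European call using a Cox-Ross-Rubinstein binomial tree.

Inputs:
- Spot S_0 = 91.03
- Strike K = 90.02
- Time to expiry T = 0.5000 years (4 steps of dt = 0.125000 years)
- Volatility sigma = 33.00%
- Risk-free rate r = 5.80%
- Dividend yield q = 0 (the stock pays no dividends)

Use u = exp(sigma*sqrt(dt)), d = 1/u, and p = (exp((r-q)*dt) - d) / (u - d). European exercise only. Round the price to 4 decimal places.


dt = T/N = 0.125000
u = exp(sigma*sqrt(dt)) = 1.123751; d = 1/u = 0.889876
p = (exp((r-q)*dt) - d) / (u - d) = 0.501977
Discount per step: exp(-r*dt) = 0.992776
Stock lattice S(k, i) with i counting down-moves:
  k=0: S(0,0) = 91.0300
  k=1: S(1,0) = 102.2951; S(1,1) = 81.0055
  k=2: S(2,0) = 114.9543; S(2,1) = 91.0300; S(2,2) = 72.0848
  k=3: S(3,0) = 129.1800; S(3,1) = 102.2951; S(3,2) = 81.0055; S(3,3) = 64.1466
  k=4: S(4,0) = 145.1662; S(4,1) = 114.9543; S(4,2) = 91.0300; S(4,3) = 72.0848; S(4,4) = 57.0826
Terminal payoffs V(N, i) = max(S_T - K, 0):
  V(4,0) = 55.146244; V(4,1) = 24.934266; V(4,2) = 1.010000; V(4,3) = 0.000000; V(4,4) = 0.000000
Backward induction: V(k, i) = exp(-r*dt) * [p * V(k+1, i) + (1-p) * V(k+1, i+1)].
  V(3,0) = exp(-r*dt) * [p*55.146244 + (1-p)*24.934266] = 39.810311
  V(3,1) = exp(-r*dt) * [p*24.934266 + (1-p)*1.010000] = 12.925382
  V(3,2) = exp(-r*dt) * [p*1.010000 + (1-p)*0.000000] = 0.503334
  V(3,3) = exp(-r*dt) * [p*0.000000 + (1-p)*0.000000] = 0.000000
  V(2,0) = exp(-r*dt) * [p*39.810311 + (1-p)*12.925382] = 26.230138
  V(2,1) = exp(-r*dt) * [p*12.925382 + (1-p)*0.503334] = 6.690236
  V(2,2) = exp(-r*dt) * [p*0.503334 + (1-p)*0.000000] = 0.250837
  V(1,0) = exp(-r*dt) * [p*26.230138 + (1-p)*6.690236] = 16.379633
  V(1,1) = exp(-r*dt) * [p*6.690236 + (1-p)*0.250837] = 3.458105
  V(0,0) = exp(-r*dt) * [p*16.379633 + (1-p)*3.458105] = 9.872579

Answer: Price = V(0,0) = 9.8726


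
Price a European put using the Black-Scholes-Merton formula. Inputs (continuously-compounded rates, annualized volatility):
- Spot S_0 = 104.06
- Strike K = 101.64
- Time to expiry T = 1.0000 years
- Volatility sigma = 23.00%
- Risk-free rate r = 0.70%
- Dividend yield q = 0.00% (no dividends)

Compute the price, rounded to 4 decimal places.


Answer: Price = 7.9016

Derivation:
d1 = (ln(S/K) + (r - q + 0.5*sigma^2) * T) / (sigma * sqrt(T)) = 0.24774129
d2 = d1 - sigma * sqrt(T) = 0.01774129
exp(-rT) = 0.99302444; exp(-qT) = 1.00000000
P = K * exp(-rT) * N(-d2) - S_0 * exp(-qT) * N(-d1)
N(-d1) = 0.40216729; N(-d2) = 0.49292262
P = 101.6400 * 0.99302444 * 0.49292262 - 104.0600 * 1.00000000 * 0.40216729 = 7.9016


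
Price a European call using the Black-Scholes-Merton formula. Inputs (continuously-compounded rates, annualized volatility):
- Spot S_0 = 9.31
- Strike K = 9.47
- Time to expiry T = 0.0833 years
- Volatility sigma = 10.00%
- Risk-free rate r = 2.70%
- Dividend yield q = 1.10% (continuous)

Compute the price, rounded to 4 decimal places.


Answer: Price = 0.0499

Derivation:
d1 = (ln(S/K) + (r - q + 0.5*sigma^2) * T) / (sigma * sqrt(T)) = -0.52978498
d2 = d1 - sigma * sqrt(T) = -0.55864672
exp(-rT) = 0.99775343; exp(-qT) = 0.99908412
C = S_0 * exp(-qT) * N(d1) - K * exp(-rT) * N(d2)
N(d1) = 0.29813051; N(d2) = 0.28820143
C = 9.3100 * 0.99908412 * 0.29813051 - 9.4700 * 0.99775343 * 0.28820143 = 0.0499


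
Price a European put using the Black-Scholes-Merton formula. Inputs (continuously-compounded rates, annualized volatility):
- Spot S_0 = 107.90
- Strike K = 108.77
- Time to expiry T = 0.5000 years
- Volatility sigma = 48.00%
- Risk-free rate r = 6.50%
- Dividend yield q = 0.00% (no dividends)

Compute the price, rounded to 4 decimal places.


d1 = (ln(S/K) + (r - q + 0.5*sigma^2) * T) / (sigma * sqrt(T)) = 0.24179903
d2 = d1 - sigma * sqrt(T) = -0.09761223
exp(-rT) = 0.96802245; exp(-qT) = 1.00000000
P = K * exp(-rT) * N(-d2) - S_0 * exp(-qT) * N(-d1)
N(-d1) = 0.40446795; N(-d2) = 0.53887989
P = 108.7700 * 0.96802245 * 0.53887989 - 107.9000 * 1.00000000 * 0.40446795 = 13.0975

Answer: Price = 13.0975


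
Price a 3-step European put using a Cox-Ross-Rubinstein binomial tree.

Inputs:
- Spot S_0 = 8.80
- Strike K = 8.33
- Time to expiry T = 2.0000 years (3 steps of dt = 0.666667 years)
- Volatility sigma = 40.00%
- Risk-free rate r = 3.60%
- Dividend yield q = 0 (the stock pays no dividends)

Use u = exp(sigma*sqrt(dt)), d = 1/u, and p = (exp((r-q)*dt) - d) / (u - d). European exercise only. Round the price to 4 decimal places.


Answer: Price = V(0,0) = 1.5017

Derivation:
dt = T/N = 0.666667
u = exp(sigma*sqrt(dt)) = 1.386245; d = 1/u = 0.721373
p = (exp((r-q)*dt) - d) / (u - d) = 0.455602
Discount per step: exp(-r*dt) = 0.976286
Stock lattice S(k, i) with i counting down-moves:
  k=0: S(0,0) = 8.8000
  k=1: S(1,0) = 12.1990; S(1,1) = 6.3481
  k=2: S(2,0) = 16.9107; S(2,1) = 8.8000; S(2,2) = 4.5793
  k=3: S(3,0) = 23.4424; S(3,1) = 12.1990; S(3,2) = 6.3481; S(3,3) = 3.3034
Terminal payoffs V(N, i) = max(K - S_T, 0):
  V(3,0) = 0.000000; V(3,1) = 0.000000; V(3,2) = 1.981916; V(3,3) = 5.026588
Backward induction: V(k, i) = exp(-r*dt) * [p * V(k+1, i) + (1-p) * V(k+1, i+1)].
  V(2,0) = exp(-r*dt) * [p*0.000000 + (1-p)*0.000000] = 0.000000
  V(2,1) = exp(-r*dt) * [p*0.000000 + (1-p)*1.981916] = 1.053364
  V(2,2) = exp(-r*dt) * [p*1.981916 + (1-p)*5.026588] = 3.553122
  V(1,0) = exp(-r*dt) * [p*0.000000 + (1-p)*1.053364] = 0.559850
  V(1,1) = exp(-r*dt) * [p*1.053364 + (1-p)*3.553122] = 2.356975
  V(0,0) = exp(-r*dt) * [p*0.559850 + (1-p)*2.356975] = 1.501723


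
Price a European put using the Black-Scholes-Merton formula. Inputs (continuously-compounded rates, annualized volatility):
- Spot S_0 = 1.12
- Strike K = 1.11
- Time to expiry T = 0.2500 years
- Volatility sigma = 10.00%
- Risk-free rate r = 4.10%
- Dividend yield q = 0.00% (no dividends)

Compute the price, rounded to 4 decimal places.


Answer: Price = 0.0131

Derivation:
d1 = (ln(S/K) + (r - q + 0.5*sigma^2) * T) / (sigma * sqrt(T)) = 0.40937340
d2 = d1 - sigma * sqrt(T) = 0.35937340
exp(-rT) = 0.98980235; exp(-qT) = 1.00000000
P = K * exp(-rT) * N(-d2) - S_0 * exp(-qT) * N(-d1)
N(-d1) = 0.34113283; N(-d2) = 0.35965789
P = 1.1100 * 0.98980235 * 0.35965789 - 1.1200 * 1.00000000 * 0.34113283 = 0.0131


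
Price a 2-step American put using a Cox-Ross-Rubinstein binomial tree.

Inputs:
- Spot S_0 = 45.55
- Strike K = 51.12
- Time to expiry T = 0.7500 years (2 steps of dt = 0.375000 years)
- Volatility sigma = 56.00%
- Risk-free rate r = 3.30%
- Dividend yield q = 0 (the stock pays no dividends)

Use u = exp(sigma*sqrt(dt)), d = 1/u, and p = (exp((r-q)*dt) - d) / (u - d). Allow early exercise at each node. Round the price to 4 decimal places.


dt = T/N = 0.375000
u = exp(sigma*sqrt(dt)) = 1.409068; d = 1/u = 0.709689
p = (exp((r-q)*dt) - d) / (u - d) = 0.432902
Discount per step: exp(-r*dt) = 0.987701
Stock lattice S(k, i) with i counting down-moves:
  k=0: S(0,0) = 45.5500
  k=1: S(1,0) = 64.1831; S(1,1) = 32.3263
  k=2: S(2,0) = 90.4383; S(2,1) = 45.5500; S(2,2) = 22.9416
Terminal payoffs V(N, i) = max(K - S_T, 0):
  V(2,0) = 0.000000; V(2,1) = 5.570000; V(2,2) = 28.178362
Backward induction: V(k, i) = exp(-r*dt) * [p * V(k+1, i) + (1-p) * V(k+1, i+1)]; then take max(V_cont, immediate exercise) for American.
  V(1,0) = exp(-r*dt) * [p*0.000000 + (1-p)*5.570000] = 3.119885; exercise = 0.000000; V(1,0) = max -> 3.119885
  V(1,1) = exp(-r*dt) * [p*5.570000 + (1-p)*28.178362] = 18.164958; exercise = 18.793670; V(1,1) = max -> 18.793670
  V(0,0) = exp(-r*dt) * [p*3.119885 + (1-p)*18.793670] = 11.860761; exercise = 5.570000; V(0,0) = max -> 11.860761

Answer: Price = V(0,0) = 11.8608


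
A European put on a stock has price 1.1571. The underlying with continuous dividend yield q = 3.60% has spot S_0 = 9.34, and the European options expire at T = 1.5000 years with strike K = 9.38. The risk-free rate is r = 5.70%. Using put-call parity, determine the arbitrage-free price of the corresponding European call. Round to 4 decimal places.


Answer: Call price = 1.3948

Derivation:
Put-call parity: C - P = S_0 * exp(-qT) - K * exp(-rT).
S_0 * exp(-qT) = 9.3400 * 0.94743211 = 8.84901587
K * exp(-rT) = 9.3800 * 0.91805314 = 8.61133848
C = P + S*exp(-qT) - K*exp(-rT)
C = 1.1571 + 8.84901587 - 8.61133848 = 1.3948


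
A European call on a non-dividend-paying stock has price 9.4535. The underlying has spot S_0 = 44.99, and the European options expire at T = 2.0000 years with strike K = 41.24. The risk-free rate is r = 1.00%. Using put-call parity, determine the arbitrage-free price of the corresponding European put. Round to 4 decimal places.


Put-call parity: C - P = S_0 * exp(-qT) - K * exp(-rT).
S_0 * exp(-qT) = 44.9900 * 1.00000000 = 44.99000000
K * exp(-rT) = 41.2400 * 0.98019867 = 40.42339329
P = C - S*exp(-qT) + K*exp(-rT)
P = 9.4535 - 44.99000000 + 40.42339329 = 4.8869

Answer: Put price = 4.8869


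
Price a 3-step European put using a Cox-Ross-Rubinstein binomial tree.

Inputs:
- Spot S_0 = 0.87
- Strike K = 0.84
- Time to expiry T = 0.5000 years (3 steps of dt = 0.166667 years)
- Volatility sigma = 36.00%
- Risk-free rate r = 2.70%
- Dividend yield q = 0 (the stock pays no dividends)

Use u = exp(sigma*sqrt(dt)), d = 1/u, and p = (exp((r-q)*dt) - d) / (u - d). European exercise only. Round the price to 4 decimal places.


dt = T/N = 0.166667
u = exp(sigma*sqrt(dt)) = 1.158319; d = 1/u = 0.863320
p = (exp((r-q)*dt) - d) / (u - d) = 0.478612
Discount per step: exp(-r*dt) = 0.995510
Stock lattice S(k, i) with i counting down-moves:
  k=0: S(0,0) = 0.8700
  k=1: S(1,0) = 1.0077; S(1,1) = 0.7511
  k=2: S(2,0) = 1.1673; S(2,1) = 0.8700; S(2,2) = 0.6484
  k=3: S(3,0) = 1.3521; S(3,1) = 1.0077; S(3,2) = 0.7511; S(3,3) = 0.5598
Terminal payoffs V(N, i) = max(K - S_T, 0):
  V(3,0) = 0.000000; V(3,1) = 0.000000; V(3,2) = 0.088911; V(3,3) = 0.280197
Backward induction: V(k, i) = exp(-r*dt) * [p * V(k+1, i) + (1-p) * V(k+1, i+1)].
  V(2,0) = exp(-r*dt) * [p*0.000000 + (1-p)*0.000000] = 0.000000
  V(2,1) = exp(-r*dt) * [p*0.000000 + (1-p)*0.088911] = 0.046149
  V(2,2) = exp(-r*dt) * [p*0.088911 + (1-p)*0.280197] = 0.187798
  V(1,0) = exp(-r*dt) * [p*0.000000 + (1-p)*0.046149] = 0.023954
  V(1,1) = exp(-r*dt) * [p*0.046149 + (1-p)*0.187798] = 0.119464
  V(0,0) = exp(-r*dt) * [p*0.023954 + (1-p)*0.119464] = 0.073421

Answer: Price = V(0,0) = 0.0734


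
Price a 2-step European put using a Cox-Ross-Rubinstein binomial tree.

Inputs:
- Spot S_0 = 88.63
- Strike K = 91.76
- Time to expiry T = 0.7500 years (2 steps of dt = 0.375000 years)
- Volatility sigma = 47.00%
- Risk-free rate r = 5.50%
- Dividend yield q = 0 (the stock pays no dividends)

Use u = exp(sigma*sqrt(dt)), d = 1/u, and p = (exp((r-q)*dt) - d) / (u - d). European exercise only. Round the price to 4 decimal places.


dt = T/N = 0.375000
u = exp(sigma*sqrt(dt)) = 1.333511; d = 1/u = 0.749900
p = (exp((r-q)*dt) - d) / (u - d) = 0.464246
Discount per step: exp(-r*dt) = 0.979586
Stock lattice S(k, i) with i counting down-moves:
  k=0: S(0,0) = 88.6300
  k=1: S(1,0) = 118.1890; S(1,1) = 66.4637
  k=2: S(2,0) = 157.6064; S(2,1) = 88.6300; S(2,2) = 49.8411
Terminal payoffs V(N, i) = max(K - S_T, 0):
  V(2,0) = 0.000000; V(2,1) = 3.130000; V(2,2) = 41.918882
Backward induction: V(k, i) = exp(-r*dt) * [p * V(k+1, i) + (1-p) * V(k+1, i+1)].
  V(1,0) = exp(-r*dt) * [p*0.000000 + (1-p)*3.130000] = 1.642677
  V(1,1) = exp(-r*dt) * [p*3.130000 + (1-p)*41.918882] = 23.423172
  V(0,0) = exp(-r*dt) * [p*1.642677 + (1-p)*23.423172] = 13.039919

Answer: Price = V(0,0) = 13.0399


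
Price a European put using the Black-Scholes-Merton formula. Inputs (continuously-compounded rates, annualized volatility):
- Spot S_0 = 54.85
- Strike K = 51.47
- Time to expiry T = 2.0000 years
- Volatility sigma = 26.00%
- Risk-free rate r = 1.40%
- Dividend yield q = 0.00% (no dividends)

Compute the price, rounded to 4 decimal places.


Answer: Price = 5.4834

Derivation:
d1 = (ln(S/K) + (r - q + 0.5*sigma^2) * T) / (sigma * sqrt(T)) = 0.43297528
d2 = d1 - sigma * sqrt(T) = 0.06527975
exp(-rT) = 0.97238837; exp(-qT) = 1.00000000
P = K * exp(-rT) * N(-d2) - S_0 * exp(-qT) * N(-d1)
N(-d1) = 0.33251636; N(-d2) = 0.47397563
P = 51.4700 * 0.97238837 * 0.47397563 - 54.8500 * 1.00000000 * 0.33251636 = 5.4834


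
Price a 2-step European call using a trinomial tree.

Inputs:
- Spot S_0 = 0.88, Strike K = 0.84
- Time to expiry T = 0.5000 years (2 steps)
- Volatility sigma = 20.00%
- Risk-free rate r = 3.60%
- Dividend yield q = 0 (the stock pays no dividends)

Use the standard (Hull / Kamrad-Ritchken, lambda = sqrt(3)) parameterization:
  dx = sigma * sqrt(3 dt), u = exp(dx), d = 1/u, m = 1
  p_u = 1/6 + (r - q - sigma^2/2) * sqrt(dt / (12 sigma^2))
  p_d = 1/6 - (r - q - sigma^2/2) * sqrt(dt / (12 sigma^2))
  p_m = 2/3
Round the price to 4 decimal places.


dt = T/N = 0.250000; dx = sigma*sqrt(3*dt) = 0.173205
u = exp(dx) = 1.189110; d = 1/u = 0.840965
p_u = 0.178214, p_m = 0.666667, p_d = 0.155120
Discount per step: exp(-r*dt) = 0.991040
Stock lattice S(k, j) with j the centered position index:
  k=0: S(0,+0) = 0.8800
  k=1: S(1,-1) = 0.7400; S(1,+0) = 0.8800; S(1,+1) = 1.0464
  k=2: S(2,-2) = 0.6224; S(2,-1) = 0.7400; S(2,+0) = 0.8800; S(2,+1) = 1.0464; S(2,+2) = 1.2443
Terminal payoffs V(N, j) = max(S_T - K, 0):
  V(2,-2) = 0.000000; V(2,-1) = 0.000000; V(2,+0) = 0.040000; V(2,+1) = 0.206417; V(2,+2) = 0.404305
Backward induction: V(k, j) = exp(-r*dt) * [p_u * V(k+1, j+1) + p_m * V(k+1, j) + p_d * V(k+1, j-1)]
  V(1,-1) = exp(-r*dt) * [p_u*0.040000 + p_m*0.000000 + p_d*0.000000] = 0.007065
  V(1,+0) = exp(-r*dt) * [p_u*0.206417 + p_m*0.040000 + p_d*0.000000] = 0.062884
  V(1,+1) = exp(-r*dt) * [p_u*0.404305 + p_m*0.206417 + p_d*0.040000] = 0.213934
  V(0,+0) = exp(-r*dt) * [p_u*0.213934 + p_m*0.062884 + p_d*0.007065] = 0.080418

Answer: Price = V(0,0) = 0.0804


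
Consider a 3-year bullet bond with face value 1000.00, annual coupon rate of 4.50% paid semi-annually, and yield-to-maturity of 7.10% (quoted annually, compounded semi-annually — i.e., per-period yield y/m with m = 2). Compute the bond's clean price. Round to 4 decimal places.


Coupon per period c = face * coupon_rate / m = 22.500000
Periods per year m = 2; per-period yield y/m = 0.035500
Number of cashflows N = 6
Cashflows (t years, CF_t, discount factor 1/(1+y/m)^(m*t), PV):
  t = 0.5000: CF_t = 22.500000, DF = 0.965717, PV = 21.728634
  t = 1.0000: CF_t = 22.500000, DF = 0.932609, PV = 20.983712
  t = 1.5000: CF_t = 22.500000, DF = 0.900637, PV = 20.264328
  t = 2.0000: CF_t = 22.500000, DF = 0.869760, PV = 19.569607
  t = 2.5000: CF_t = 22.500000, DF = 0.839942, PV = 18.898703
  t = 3.0000: CF_t = 1022.500000, DF = 0.811147, PV = 829.397453
Price P = sum_t PV_t = 930.842436

Answer: Price = 930.8424
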